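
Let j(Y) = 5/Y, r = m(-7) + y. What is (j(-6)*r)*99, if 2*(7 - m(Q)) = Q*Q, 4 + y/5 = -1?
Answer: 14025/4 ≈ 3506.3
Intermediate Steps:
y = -25 (y = -20 + 5*(-1) = -20 - 5 = -25)
m(Q) = 7 - Q**2/2 (m(Q) = 7 - Q*Q/2 = 7 - Q**2/2)
r = -85/2 (r = (7 - 1/2*(-7)**2) - 25 = (7 - 1/2*49) - 25 = (7 - 49/2) - 25 = -35/2 - 25 = -85/2 ≈ -42.500)
(j(-6)*r)*99 = ((5/(-6))*(-85/2))*99 = ((5*(-1/6))*(-85/2))*99 = -5/6*(-85/2)*99 = (425/12)*99 = 14025/4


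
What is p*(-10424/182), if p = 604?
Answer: -3148048/91 ≈ -34594.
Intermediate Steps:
p*(-10424/182) = 604*(-10424/182) = 604*(-10424*1/182) = 604*(-5212/91) = -3148048/91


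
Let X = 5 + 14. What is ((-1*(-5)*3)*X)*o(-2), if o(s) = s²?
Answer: 1140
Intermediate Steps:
X = 19
((-1*(-5)*3)*X)*o(-2) = ((-1*(-5)*3)*19)*(-2)² = ((5*3)*19)*4 = (15*19)*4 = 285*4 = 1140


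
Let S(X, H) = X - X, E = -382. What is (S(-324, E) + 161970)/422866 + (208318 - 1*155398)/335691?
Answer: 1421295185/2628746489 ≈ 0.54067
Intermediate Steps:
S(X, H) = 0
(S(-324, E) + 161970)/422866 + (208318 - 1*155398)/335691 = (0 + 161970)/422866 + (208318 - 1*155398)/335691 = 161970*(1/422866) + (208318 - 155398)*(1/335691) = 80985/211433 + 52920*(1/335691) = 80985/211433 + 1960/12433 = 1421295185/2628746489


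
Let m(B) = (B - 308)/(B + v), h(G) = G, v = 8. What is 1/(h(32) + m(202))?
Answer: 105/3307 ≈ 0.031751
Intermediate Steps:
m(B) = (-308 + B)/(8 + B) (m(B) = (B - 308)/(B + 8) = (-308 + B)/(8 + B))
1/(h(32) + m(202)) = 1/(32 + (-308 + 202)/(8 + 202)) = 1/(32 - 106/210) = 1/(32 + (1/210)*(-106)) = 1/(32 - 53/105) = 1/(3307/105) = 105/3307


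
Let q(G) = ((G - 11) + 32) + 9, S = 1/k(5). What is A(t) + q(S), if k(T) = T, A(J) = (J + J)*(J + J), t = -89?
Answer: 158571/5 ≈ 31714.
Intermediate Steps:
A(J) = 4*J**2 (A(J) = (2*J)*(2*J) = 4*J**2)
S = 1/5 ≈ 0.20000
q(G) = 30 + G (q(G) = ((-11 + G) + 32) + 9 = (21 + G) + 9 = 30 + G)
A(t) + q(S) = 4*(-89)**2 + (30 + 1/5) = 4*7921 + 151/5 = 31684 + 151/5 = 158571/5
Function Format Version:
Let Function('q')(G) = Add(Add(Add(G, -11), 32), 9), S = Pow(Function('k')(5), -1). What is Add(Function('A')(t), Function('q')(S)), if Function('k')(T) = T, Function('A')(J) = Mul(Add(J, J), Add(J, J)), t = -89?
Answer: Rational(158571, 5) ≈ 31714.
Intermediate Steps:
Function('A')(J) = Mul(4, Pow(J, 2)) (Function('A')(J) = Mul(Mul(2, J), Mul(2, J)) = Mul(4, Pow(J, 2)))
S = Rational(1, 5) (S = Pow(5, -1) = Rational(1, 5) ≈ 0.20000)
Function('q')(G) = Add(30, G) (Function('q')(G) = Add(Add(Add(-11, G), 32), 9) = Add(Add(21, G), 9) = Add(30, G))
Add(Function('A')(t), Function('q')(S)) = Add(Mul(4, Pow(-89, 2)), Add(30, Rational(1, 5))) = Add(Mul(4, 7921), Rational(151, 5)) = Add(31684, Rational(151, 5)) = Rational(158571, 5)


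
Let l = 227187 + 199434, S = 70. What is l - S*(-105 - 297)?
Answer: 454761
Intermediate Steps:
l = 426621
l - S*(-105 - 297) = 426621 - 70*(-105 - 297) = 426621 - 70*(-402) = 426621 - 1*(-28140) = 426621 + 28140 = 454761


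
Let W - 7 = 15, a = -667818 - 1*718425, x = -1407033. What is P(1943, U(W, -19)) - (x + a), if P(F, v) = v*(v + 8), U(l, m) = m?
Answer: 2793485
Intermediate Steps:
a = -1386243 (a = -667818 - 718425 = -1386243)
W = 22 (W = 7 + 15 = 22)
P(F, v) = v*(8 + v)
P(1943, U(W, -19)) - (x + a) = -19*(8 - 19) - (-1407033 - 1386243) = -19*(-11) - 1*(-2793276) = 209 + 2793276 = 2793485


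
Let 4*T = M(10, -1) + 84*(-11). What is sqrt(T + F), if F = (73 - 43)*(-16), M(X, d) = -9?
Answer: 3*I*sqrt(317)/2 ≈ 26.707*I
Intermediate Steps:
F = -480 (F = 30*(-16) = -480)
T = -933/4 (T = (-9 + 84*(-11))/4 = (-9 - 924)/4 = (1/4)*(-933) = -933/4 ≈ -233.25)
sqrt(T + F) = sqrt(-933/4 - 480) = sqrt(-2853/4) = 3*I*sqrt(317)/2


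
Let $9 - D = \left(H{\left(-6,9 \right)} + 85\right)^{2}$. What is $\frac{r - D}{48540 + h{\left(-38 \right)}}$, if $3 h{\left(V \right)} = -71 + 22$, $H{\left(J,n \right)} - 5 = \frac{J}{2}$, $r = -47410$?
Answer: $- \frac{119550}{145571} \approx -0.82125$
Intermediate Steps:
$H{\left(J,n \right)} = 5 + \frac{J}{2}$
$D = -7560$ ($D = 9 - \left(\left(5 + \frac{1}{2} \left(-6\right)\right) + 85\right)^{2} = 9 - \left(\left(5 - 3\right) + 85\right)^{2} = 9 - \left(2 + 85\right)^{2} = 9 - 87^{2} = 9 - 7569 = -7560$)
$h{\left(V \right)} = - \frac{49}{3}$ ($h{\left(V \right)} = \frac{-71 + 22}{3} = \frac{1}{3} \left(-49\right) = - \frac{49}{3}$)
$\frac{r - D}{48540 + h{\left(-38 \right)}} = \frac{-47410 - -7560}{48540 - \frac{49}{3}} = \frac{-47410 + 7560}{\frac{145571}{3}} = \left(-39850\right) \frac{3}{145571} = - \frac{119550}{145571}$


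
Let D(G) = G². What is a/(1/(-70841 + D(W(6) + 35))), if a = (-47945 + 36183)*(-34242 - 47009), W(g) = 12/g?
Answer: -66392602329664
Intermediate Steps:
a = 955674262 (a = -11762*(-81251) = 955674262)
a/(1/(-70841 + D(W(6) + 35))) = 955674262/(1/(-70841 + (12/6 + 35)²)) = 955674262/(1/(-70841 + (12*(⅙) + 35)²)) = 955674262/(1/(-70841 + (2 + 35)²)) = 955674262/(1/(-70841 + 37²)) = 955674262/(1/(-70841 + 1369)) = 955674262/(1/(-69472)) = 955674262/(-1/69472) = 955674262*(-69472) = -66392602329664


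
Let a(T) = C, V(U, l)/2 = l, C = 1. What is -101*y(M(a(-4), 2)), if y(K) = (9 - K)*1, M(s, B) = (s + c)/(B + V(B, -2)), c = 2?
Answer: -2121/2 ≈ -1060.5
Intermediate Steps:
V(U, l) = 2*l
a(T) = 1
M(s, B) = (2 + s)/(-4 + B) (M(s, B) = (s + 2)/(B + 2*(-2)) = (2 + s)/(B - 4) = (2 + s)/(-4 + B))
y(K) = 9 - K
-101*y(M(a(-4), 2)) = -101*(9 - (2 + 1)/(-4 + 2)) = -101*(9 - 3/(-2)) = -101*(9 - (-1)*3/2) = -101*(9 - 1*(-3/2)) = -101*(9 + 3/2) = -101*21/2 = -2121/2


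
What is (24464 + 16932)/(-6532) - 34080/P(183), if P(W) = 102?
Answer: -9451373/27761 ≈ -340.46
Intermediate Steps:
(24464 + 16932)/(-6532) - 34080/P(183) = (24464 + 16932)/(-6532) - 34080/102 = 41396*(-1/6532) - 34080*1/102 = -10349/1633 - 5680/17 = -9451373/27761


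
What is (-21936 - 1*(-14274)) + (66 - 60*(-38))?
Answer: -5316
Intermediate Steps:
(-21936 - 1*(-14274)) + (66 - 60*(-38)) = (-21936 + 14274) + (66 + 2280) = -7662 + 2346 = -5316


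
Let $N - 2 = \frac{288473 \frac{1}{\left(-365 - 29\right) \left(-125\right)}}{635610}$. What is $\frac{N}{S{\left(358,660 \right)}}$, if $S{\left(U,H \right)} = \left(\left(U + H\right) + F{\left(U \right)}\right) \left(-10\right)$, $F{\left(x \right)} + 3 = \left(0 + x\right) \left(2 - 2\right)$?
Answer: $- \frac{62607873473}{317733493875000} \approx -0.00019705$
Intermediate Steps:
$F{\left(x \right)} = -3$ ($F{\left(x \right)} = -3 + \left(0 + x\right) \left(2 - 2\right) = -3 + x 0 = -3 + 0 = -3$)
$S{\left(U,H \right)} = 30 - 10 H - 10 U$ ($S{\left(U,H \right)} = \left(\left(U + H\right) - 3\right) \left(-10\right) = \left(\left(H + U\right) - 3\right) \left(-10\right) = \left(-3 + H + U\right) \left(-10\right) = 30 - 10 H - 10 U$)
$N = \frac{62607873473}{31303792500}$ ($N = 2 + \frac{288473 \frac{1}{\left(-365 - 29\right) \left(-125\right)}}{635610} = 2 + \frac{288473}{\left(-394\right) \left(-125\right)} \frac{1}{635610} = 2 + \frac{288473}{49250} \cdot \frac{1}{635610} = 2 + \frac{288473}{31303792500} = \frac{62607873473}{31303792500} \approx 2.0$)
$\frac{N}{S{\left(358,660 \right)}} = \frac{62607873473}{31303792500 \left(30 - 6600 - 3580\right)} = \frac{62607873473}{31303792500 \left(-10150\right)} = \frac{62607873473}{31303792500} \left(- \frac{1}{10150}\right) = - \frac{62607873473}{317733493875000}$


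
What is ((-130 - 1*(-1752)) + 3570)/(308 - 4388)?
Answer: -649/510 ≈ -1.2725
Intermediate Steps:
((-130 - 1*(-1752)) + 3570)/(308 - 4388) = ((-130 + 1752) + 3570)/(-4080) = (1622 + 3570)*(-1/4080) = 5192*(-1/4080) = -649/510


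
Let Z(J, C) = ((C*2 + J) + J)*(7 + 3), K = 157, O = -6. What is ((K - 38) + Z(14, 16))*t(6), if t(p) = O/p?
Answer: -719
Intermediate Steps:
Z(J, C) = 20*C + 20*J (Z(J, C) = ((2*C + J) + J)*10 = ((J + 2*C) + J)*10 = (2*C + 2*J)*10 = 20*C + 20*J)
t(p) = -6/p
((K - 38) + Z(14, 16))*t(6) = ((157 - 38) + (20*16 + 20*14))*(-6/6) = (119 + (320 + 280))*(-6*1/6) = (119 + 600)*(-1) = 719*(-1) = -719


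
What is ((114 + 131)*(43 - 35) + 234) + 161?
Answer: 2355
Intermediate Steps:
((114 + 131)*(43 - 35) + 234) + 161 = (245*8 + 234) + 161 = (1960 + 234) + 161 = 2194 + 161 = 2355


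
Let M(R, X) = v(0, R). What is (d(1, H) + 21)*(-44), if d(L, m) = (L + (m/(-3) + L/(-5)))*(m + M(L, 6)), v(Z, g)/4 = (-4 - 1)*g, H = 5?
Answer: -1496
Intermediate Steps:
v(Z, g) = -20*g (v(Z, g) = 4*((-4 - 1)*g) = 4*(-5*g) = -20*g)
M(R, X) = -20*R
d(L, m) = (m - 20*L)*(-m/3 + 4*L/5) (d(L, m) = (L + (m/(-3) + L/(-5)))*(m - 20*L) = (L + (m*(-1/3) + L*(-1/5)))*(m - 20*L) = (L + (-m/3 - L/5))*(m - 20*L) = (-m/3 + 4*L/5)*(m - 20*L) = (m - 20*L)*(-m/3 + 4*L/5))
(d(1, H) + 21)*(-44) = ((-16*1**2 - 1/3*5**2 + (112/15)*1*5) + 21)*(-44) = ((-16*1 - 1/3*25 + 112/3) + 21)*(-44) = ((-16 - 25/3 + 112/3) + 21)*(-44) = (13 + 21)*(-44) = 34*(-44) = -1496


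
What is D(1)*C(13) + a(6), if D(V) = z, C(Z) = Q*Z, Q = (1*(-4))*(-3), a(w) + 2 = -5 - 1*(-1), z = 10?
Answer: 1554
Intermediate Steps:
a(w) = -6 (a(w) = -2 + (-5 - 1*(-1)) = -2 + (-5 + 1) = -2 - 4 = -6)
Q = 12 (Q = -4*(-3) = 12)
C(Z) = 12*Z
D(V) = 10
D(1)*C(13) + a(6) = 10*(12*13) - 6 = 10*156 - 6 = 1560 - 6 = 1554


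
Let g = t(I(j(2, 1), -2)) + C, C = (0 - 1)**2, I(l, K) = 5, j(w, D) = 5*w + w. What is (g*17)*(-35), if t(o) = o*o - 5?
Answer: -12495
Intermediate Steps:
j(w, D) = 6*w
t(o) = -5 + o**2 (t(o) = o**2 - 5 = -5 + o**2)
C = 1 (C = (-1)**2 = 1)
g = 21 (g = (-5 + 5**2) + 1 = (-5 + 25) + 1 = 20 + 1 = 21)
(g*17)*(-35) = (21*17)*(-35) = 357*(-35) = -12495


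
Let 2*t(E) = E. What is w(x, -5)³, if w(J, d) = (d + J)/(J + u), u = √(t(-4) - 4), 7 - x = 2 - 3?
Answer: 27/(8 + I*√6)³ ≈ 0.028968 - 0.035864*I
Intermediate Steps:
t(E) = E/2
x = 8 (x = 7 - (2 - 3) = 7 - 1*(-1) = 7 + 1 = 8)
u = I*√6 (u = √((½)*(-4) - 4) = √(-2 - 4) = √(-6) = I*√6 ≈ 2.4495*I)
w(J, d) = (J + d)/(J + I*√6) (w(J, d) = (d + J)/(J + I*√6) = (J + d)/(J + I*√6))
w(x, -5)³ = ((8 - 5)/(8 + I*√6))³ = (3/(8 + I*√6))³ = 27/(8 + I*√6)³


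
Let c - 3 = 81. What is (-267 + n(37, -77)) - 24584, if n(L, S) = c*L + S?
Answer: -21820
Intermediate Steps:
c = 84 (c = 3 + 81 = 84)
n(L, S) = S + 84*L (n(L, S) = 84*L + S = S + 84*L)
(-267 + n(37, -77)) - 24584 = (-267 + (-77 + 84*37)) - 24584 = (-267 + (-77 + 3108)) - 24584 = (-267 + 3031) - 24584 = 2764 - 24584 = -21820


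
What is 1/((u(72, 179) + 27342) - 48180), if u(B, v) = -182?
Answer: -1/21020 ≈ -4.7574e-5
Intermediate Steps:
1/((u(72, 179) + 27342) - 48180) = 1/((-182 + 27342) - 48180) = 1/(27160 - 48180) = 1/(-21020) = -1/21020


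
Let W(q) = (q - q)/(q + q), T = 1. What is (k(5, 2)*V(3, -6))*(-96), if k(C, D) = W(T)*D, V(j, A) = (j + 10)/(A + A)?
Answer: 0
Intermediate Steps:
V(j, A) = (10 + j)/(2*A) (V(j, A) = (10 + j)/((2*A)) = (10 + j)*(1/(2*A)) = (10 + j)/(2*A))
W(q) = 0 (W(q) = 0/((2*q)) = 0*(1/(2*q)) = 0)
k(C, D) = 0 (k(C, D) = 0*D = 0)
(k(5, 2)*V(3, -6))*(-96) = (0*((1/2)*(10 + 3)/(-6)))*(-96) = (0*((1/2)*(-1/6)*13))*(-96) = (0*(-13/12))*(-96) = 0*(-96) = 0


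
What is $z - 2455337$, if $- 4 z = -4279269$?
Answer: $- \frac{5542079}{4} \approx -1.3855 \cdot 10^{6}$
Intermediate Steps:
$z = \frac{4279269}{4}$ ($z = \left(- \frac{1}{4}\right) \left(-4279269\right) = \frac{4279269}{4} \approx 1.0698 \cdot 10^{6}$)
$z - 2455337 = \frac{4279269}{4} - 2455337 = - \frac{5542079}{4}$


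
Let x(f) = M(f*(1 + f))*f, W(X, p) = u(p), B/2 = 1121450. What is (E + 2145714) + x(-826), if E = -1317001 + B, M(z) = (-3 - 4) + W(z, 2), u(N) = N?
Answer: 3075743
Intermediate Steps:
B = 2242900 (B = 2*1121450 = 2242900)
W(X, p) = p
M(z) = -5 (M(z) = (-3 - 4) + 2 = -7 + 2 = -5)
E = 925899 (E = -1317001 + 2242900 = 925899)
x(f) = -5*f
(E + 2145714) + x(-826) = (925899 + 2145714) - 5*(-826) = 3071613 + 4130 = 3075743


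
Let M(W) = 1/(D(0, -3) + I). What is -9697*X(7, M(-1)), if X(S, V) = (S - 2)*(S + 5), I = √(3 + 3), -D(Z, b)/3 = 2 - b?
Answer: -581820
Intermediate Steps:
D(Z, b) = -6 + 3*b (D(Z, b) = -3*(2 - b) = -6 + 3*b)
I = √6 ≈ 2.4495
M(W) = 1/(-15 + √6) (M(W) = 1/((-6 + 3*(-3)) + √6) = 1/((-6 - 9) + √6) = 1/(-15 + √6))
X(S, V) = (-2 + S)*(5 + S)
-9697*X(7, M(-1)) = -9697*(-10 + 7² + 3*7) = -9697*(-10 + 49 + 21) = -9697*60 = -581820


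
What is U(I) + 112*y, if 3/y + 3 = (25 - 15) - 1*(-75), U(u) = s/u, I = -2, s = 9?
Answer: -33/82 ≈ -0.40244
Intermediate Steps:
I = -2 (I = -1*2 = -2)
U(u) = 9/u
y = 3/82 (y = 3/(-3 + ((25 - 15) - 1*(-75))) = 3/(-3 + (10 + 75)) = 3/(-3 + 85) = 3/82 ≈ 0.036585)
U(I) + 112*y = 9/(-2) + 112*(3/82) = 9*(-1/2) + 168/41 = -9/2 + 168/41 = -33/82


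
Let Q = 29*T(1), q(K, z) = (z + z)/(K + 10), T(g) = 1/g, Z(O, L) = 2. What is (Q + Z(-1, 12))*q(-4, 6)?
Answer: 62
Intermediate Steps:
q(K, z) = 2*z/(10 + K) (q(K, z) = (2*z)/(10 + K) = 2*z/(10 + K))
Q = 29 (Q = 29/1 = 29*1 = 29)
(Q + Z(-1, 12))*q(-4, 6) = (29 + 2)*(2*6/(10 - 4)) = 31*(2*6/6) = 31*(2*6*(⅙)) = 31*2 = 62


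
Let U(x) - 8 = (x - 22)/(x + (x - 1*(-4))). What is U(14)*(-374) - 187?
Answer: -6171/2 ≈ -3085.5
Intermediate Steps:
U(x) = 8 + (-22 + x)/(4 + 2*x) (U(x) = 8 + (x - 22)/(x + (x - 1*(-4))) = 8 + (-22 + x)/(x + (x + 4)) = 8 + (-22 + x)/(x + (4 + x)) = 8 + (-22 + x)/(4 + 2*x))
U(14)*(-374) - 187 = ((10 + 17*14)/(2*(2 + 14)))*(-374) - 187 = ((1/2)*(10 + 238)/16)*(-374) - 187 = ((1/2)*(1/16)*248)*(-374) - 187 = (31/4)*(-374) - 187 = -5797/2 - 187 = -6171/2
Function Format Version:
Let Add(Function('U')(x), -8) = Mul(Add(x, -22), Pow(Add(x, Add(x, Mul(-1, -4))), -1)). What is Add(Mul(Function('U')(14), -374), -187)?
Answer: Rational(-6171, 2) ≈ -3085.5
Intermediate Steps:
Function('U')(x) = Add(8, Mul(Pow(Add(4, Mul(2, x)), -1), Add(-22, x))) (Function('U')(x) = Add(8, Mul(Add(x, -22), Pow(Add(x, Add(x, Mul(-1, -4))), -1))) = Add(8, Mul(Add(-22, x), Pow(Add(x, Add(x, 4)), -1))) = Add(8, Mul(Add(-22, x), Pow(Add(x, Add(4, x)), -1))) = Add(8, Mul(Add(-22, x), Pow(Add(4, Mul(2, x)), -1))) = Add(8, Mul(Pow(Add(4, Mul(2, x)), -1), Add(-22, x))))
Add(Mul(Function('U')(14), -374), -187) = Add(Mul(Mul(Rational(1, 2), Pow(Add(2, 14), -1), Add(10, Mul(17, 14))), -374), -187) = Add(Mul(Mul(Rational(1, 2), Pow(16, -1), Add(10, 238)), -374), -187) = Add(Mul(Mul(Rational(1, 2), Rational(1, 16), 248), -374), -187) = Add(Mul(Rational(31, 4), -374), -187) = Add(Rational(-5797, 2), -187) = Rational(-6171, 2)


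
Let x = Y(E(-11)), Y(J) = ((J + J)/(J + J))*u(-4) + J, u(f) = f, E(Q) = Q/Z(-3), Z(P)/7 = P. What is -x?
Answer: 73/21 ≈ 3.4762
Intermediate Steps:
Z(P) = 7*P
E(Q) = -Q/21 (E(Q) = Q/((7*(-3))) = Q/(-21) = Q*(-1/21) = -Q/21)
Y(J) = -4 + J (Y(J) = ((J + J)/(J + J))*(-4) + J = ((2*J)/((2*J)))*(-4) + J = ((2*J)*(1/(2*J)))*(-4) + J = 1*(-4) + J = -4 + J)
x = -73/21 (x = -4 - 1/21*(-11) = -4 + 11/21 = -73/21 ≈ -3.4762)
-x = -1*(-73/21) = 73/21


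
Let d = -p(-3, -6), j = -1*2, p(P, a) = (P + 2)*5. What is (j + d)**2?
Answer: 9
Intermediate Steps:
p(P, a) = 10 + 5*P (p(P, a) = (2 + P)*5 = 10 + 5*P)
j = -2
d = 5 (d = -(10 + 5*(-3)) = -(10 - 15) = -1*(-5) = 5)
(j + d)**2 = (-2 + 5)**2 = 3**2 = 9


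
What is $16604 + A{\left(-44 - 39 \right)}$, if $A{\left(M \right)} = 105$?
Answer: $16709$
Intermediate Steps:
$16604 + A{\left(-44 - 39 \right)} = 16604 + 105 = 16709$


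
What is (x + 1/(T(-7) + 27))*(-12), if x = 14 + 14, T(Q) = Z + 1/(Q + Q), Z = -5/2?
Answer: -19180/57 ≈ -336.49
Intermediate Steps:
Z = -5/2 (Z = -5*1/2 = -5/2 ≈ -2.5000)
T(Q) = -5/2 + 1/(2*Q) (T(Q) = -5/2 + 1/(Q + Q) = -5/2 + 1/(2*Q))
x = 28
(x + 1/(T(-7) + 27))*(-12) = (28 + 1/((1/2)*(1 - 5*(-7))/(-7) + 27))*(-12) = (28 + 1/((1/2)*(-1/7)*(1 + 35) + 27))*(-12) = (28 + 1/((1/2)*(-1/7)*36 + 27))*(-12) = (28 + 1/(-18/7 + 27))*(-12) = (28 + 1/(171/7))*(-12) = (28 + 7/171)*(-12) = (4795/171)*(-12) = -19180/57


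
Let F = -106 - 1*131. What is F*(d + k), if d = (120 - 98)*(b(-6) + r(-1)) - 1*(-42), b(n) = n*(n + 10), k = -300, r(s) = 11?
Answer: 128928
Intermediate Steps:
F = -237 (F = -106 - 131 = -237)
b(n) = n*(10 + n)
d = -244 (d = (120 - 98)*(-6*(10 - 6) + 11) - 1*(-42) = 22*(-6*4 + 11) + 42 = 22*(-24 + 11) + 42 = 22*(-13) + 42 = -286 + 42 = -244)
F*(d + k) = -237*(-244 - 300) = -237*(-544) = 128928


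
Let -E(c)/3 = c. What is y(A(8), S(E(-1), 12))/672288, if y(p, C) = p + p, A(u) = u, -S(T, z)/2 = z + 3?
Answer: 1/42018 ≈ 2.3799e-5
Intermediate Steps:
E(c) = -3*c
S(T, z) = -6 - 2*z (S(T, z) = -2*(z + 3) = -2*(3 + z) = -6 - 2*z)
y(p, C) = 2*p
y(A(8), S(E(-1), 12))/672288 = (2*8)/672288 = 16*(1/672288) = 1/42018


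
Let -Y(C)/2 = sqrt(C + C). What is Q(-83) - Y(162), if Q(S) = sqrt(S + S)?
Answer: 36 + I*sqrt(166) ≈ 36.0 + 12.884*I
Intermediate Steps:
Q(S) = sqrt(2)*sqrt(S) (Q(S) = sqrt(2*S) = sqrt(2)*sqrt(S))
Y(C) = -2*sqrt(2)*sqrt(C) (Y(C) = -2*sqrt(C + C) = -2*sqrt(2)*sqrt(C))
Q(-83) - Y(162) = sqrt(2)*sqrt(-83) - (-2)*sqrt(2)*sqrt(162) = sqrt(2)*(I*sqrt(83)) - (-2)*sqrt(2)*9*sqrt(2) = I*sqrt(166) - 1*(-36) = I*sqrt(166) + 36 = 36 + I*sqrt(166)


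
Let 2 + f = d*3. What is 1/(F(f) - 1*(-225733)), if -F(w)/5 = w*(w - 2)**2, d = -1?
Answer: 1/226958 ≈ 4.4061e-6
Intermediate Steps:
f = -5 (f = -2 - 1*3 = -2 - 3 = -5)
F(w) = -5*w*(-2 + w)**2 (F(w) = -5*w*(w - 2)**2 = -5*w*(-2 + w)**2)
1/(F(f) - 1*(-225733)) = 1/(-5*(-5)*(-2 - 5)**2 - 1*(-225733)) = 1/(-5*(-5)*(-7)**2 + 225733) = 1/(-5*(-5)*49 + 225733) = 1/(1225 + 225733) = 1/226958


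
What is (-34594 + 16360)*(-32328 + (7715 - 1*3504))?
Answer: 512685378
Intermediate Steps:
(-34594 + 16360)*(-32328 + (7715 - 1*3504)) = -18234*(-32328 + (7715 - 3504)) = -18234*(-32328 + 4211) = -18234*(-28117) = 512685378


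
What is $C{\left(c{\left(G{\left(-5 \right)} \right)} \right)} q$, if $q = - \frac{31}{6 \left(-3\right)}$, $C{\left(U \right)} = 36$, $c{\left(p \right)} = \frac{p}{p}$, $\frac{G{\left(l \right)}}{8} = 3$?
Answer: $62$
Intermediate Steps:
$G{\left(l \right)} = 24$ ($G{\left(l \right)} = 8 \cdot 3 = 24$)
$c{\left(p \right)} = 1$
$q = \frac{31}{18}$ ($q = - \frac{31}{-18} = \left(-31\right) \left(- \frac{1}{18}\right) = \frac{31}{18} \approx 1.7222$)
$C{\left(c{\left(G{\left(-5 \right)} \right)} \right)} q = 36 \cdot \frac{31}{18} = 62$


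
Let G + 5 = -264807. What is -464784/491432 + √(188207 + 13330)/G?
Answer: -58098/61429 - 21*√457/264812 ≈ -0.94747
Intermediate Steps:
G = -264812 (G = -5 - 264807 = -264812)
-464784/491432 + √(188207 + 13330)/G = -464784/491432 + √(188207 + 13330)/(-264812) = -464784*1/491432 + √201537*(-1/264812) = -58098/61429 + (21*√457)*(-1/264812) = -58098/61429 - 21*√457/264812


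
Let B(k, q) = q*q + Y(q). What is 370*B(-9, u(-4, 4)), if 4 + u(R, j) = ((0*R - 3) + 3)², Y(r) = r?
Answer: 4440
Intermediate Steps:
u(R, j) = -4 (u(R, j) = -4 + ((0*R - 3) + 3)² = -4 + ((0 - 3) + 3)² = -4 + (-3 + 3)² = -4 + 0² = -4 + 0 = -4)
B(k, q) = q + q² (B(k, q) = q*q + q = q² + q = q + q²)
370*B(-9, u(-4, 4)) = 370*(-4*(1 - 4)) = 370*(-4*(-3)) = 370*12 = 4440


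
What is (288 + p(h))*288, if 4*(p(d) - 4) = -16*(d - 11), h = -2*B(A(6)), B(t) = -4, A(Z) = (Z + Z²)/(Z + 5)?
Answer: 87552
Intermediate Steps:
A(Z) = (Z + Z²)/(5 + Z)
h = 8 (h = -2*(-4) = 8)
p(d) = 48 - 4*d (p(d) = 4 + (-16*(d - 11))/4 = 4 + (-16*(-11 + d))/4 = 4 + (176 - 16*d)/4 = 4 + (44 - 4*d) = 48 - 4*d)
(288 + p(h))*288 = (288 + (48 - 4*8))*288 = (288 + (48 - 32))*288 = (288 + 16)*288 = 304*288 = 87552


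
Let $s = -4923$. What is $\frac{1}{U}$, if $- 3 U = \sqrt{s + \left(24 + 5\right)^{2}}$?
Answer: $\frac{3 i \sqrt{4082}}{4082} \approx 0.046955 i$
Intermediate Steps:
$U = - \frac{i \sqrt{4082}}{3}$ ($U = - \frac{\sqrt{-4923 + \left(24 + 5\right)^{2}}}{3} = - \frac{\sqrt{-4923 + 29^{2}}}{3} = - \frac{\sqrt{-4923 + 841}}{3} = - \frac{\sqrt{-4082}}{3} = - \frac{i \sqrt{4082}}{3} \approx - 21.297 i$)
$\frac{1}{U} = \frac{1}{\left(- \frac{1}{3}\right) i \sqrt{4082}} = \frac{3 i \sqrt{4082}}{4082}$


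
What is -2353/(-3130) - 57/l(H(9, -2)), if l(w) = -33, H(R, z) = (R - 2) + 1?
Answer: 85353/34430 ≈ 2.4790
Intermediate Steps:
H(R, z) = -1 + R (H(R, z) = (-2 + R) + 1 = -1 + R)
-2353/(-3130) - 57/l(H(9, -2)) = -2353/(-3130) - 57/(-33) = -2353*(-1/3130) - 57*(-1/33) = 2353/3130 + 19/11 = 85353/34430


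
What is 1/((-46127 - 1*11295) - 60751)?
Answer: -1/118173 ≈ -8.4622e-6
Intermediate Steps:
1/((-46127 - 1*11295) - 60751) = 1/((-46127 - 11295) - 60751) = 1/(-57422 - 60751) = 1/(-118173) = -1/118173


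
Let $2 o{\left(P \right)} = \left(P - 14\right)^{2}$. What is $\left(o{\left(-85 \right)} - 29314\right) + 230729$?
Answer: $\frac{412631}{2} \approx 2.0632 \cdot 10^{5}$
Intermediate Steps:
$o{\left(P \right)} = \frac{\left(-14 + P\right)^{2}}{2}$ ($o{\left(P \right)} = \frac{\left(P - 14\right)^{2}}{2} = \frac{\left(-14 + P\right)^{2}}{2}$)
$\left(o{\left(-85 \right)} - 29314\right) + 230729 = \left(\frac{\left(-14 - 85\right)^{2}}{2} - 29314\right) + 230729 = \left(\frac{\left(-99\right)^{2}}{2} - 29314\right) + 230729 = \left(\frac{1}{2} \cdot 9801 - 29314\right) + 230729 = \left(\frac{9801}{2} - 29314\right) + 230729 = - \frac{48827}{2} + 230729 = \frac{412631}{2}$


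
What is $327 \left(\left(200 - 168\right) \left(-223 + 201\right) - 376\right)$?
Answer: $-353160$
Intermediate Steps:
$327 \left(\left(200 - 168\right) \left(-223 + 201\right) - 376\right) = 327 \left(32 \left(-22\right) - 376\right) = 327 \left(-704 - 376\right) = 327 \left(-1080\right) = -353160$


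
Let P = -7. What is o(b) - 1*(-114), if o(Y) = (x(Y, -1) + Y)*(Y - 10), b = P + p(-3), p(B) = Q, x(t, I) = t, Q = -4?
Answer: 576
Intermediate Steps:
p(B) = -4
b = -11 (b = -7 - 4 = -11)
o(Y) = 2*Y*(-10 + Y) (o(Y) = (Y + Y)*(Y - 10) = (2*Y)*(-10 + Y) = 2*Y*(-10 + Y))
o(b) - 1*(-114) = 2*(-11)*(-10 - 11) - 1*(-114) = 2*(-11)*(-21) + 114 = 462 + 114 = 576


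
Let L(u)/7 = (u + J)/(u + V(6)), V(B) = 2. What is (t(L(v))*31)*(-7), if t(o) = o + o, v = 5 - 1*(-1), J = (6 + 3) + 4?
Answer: -28861/4 ≈ -7215.3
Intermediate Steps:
J = 13 (J = 9 + 4 = 13)
v = 6 (v = 5 + 1 = 6)
L(u) = 7*(13 + u)/(2 + u) (L(u) = 7*((u + 13)/(u + 2)) = 7*((13 + u)/(2 + u)) = 7*(13 + u)/(2 + u))
t(o) = 2*o
(t(L(v))*31)*(-7) = ((2*(7*(13 + 6)/(2 + 6)))*31)*(-7) = ((2*(7*19/8))*31)*(-7) = ((2*(7*(⅛)*19))*31)*(-7) = ((2*(133/8))*31)*(-7) = ((133/4)*31)*(-7) = (4123/4)*(-7) = -28861/4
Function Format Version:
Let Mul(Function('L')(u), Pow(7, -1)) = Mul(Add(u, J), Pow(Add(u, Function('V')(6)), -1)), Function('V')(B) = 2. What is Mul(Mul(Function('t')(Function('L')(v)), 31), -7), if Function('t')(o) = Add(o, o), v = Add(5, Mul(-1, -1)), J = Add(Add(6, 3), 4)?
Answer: Rational(-28861, 4) ≈ -7215.3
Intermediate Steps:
J = 13 (J = Add(9, 4) = 13)
v = 6 (v = Add(5, 1) = 6)
Function('L')(u) = Mul(7, Pow(Add(2, u), -1), Add(13, u)) (Function('L')(u) = Mul(7, Mul(Add(u, 13), Pow(Add(u, 2), -1))) = Mul(7, Mul(Add(13, u), Pow(Add(2, u), -1))) = Mul(7, Mul(Pow(Add(2, u), -1), Add(13, u))) = Mul(7, Pow(Add(2, u), -1), Add(13, u)))
Function('t')(o) = Mul(2, o)
Mul(Mul(Function('t')(Function('L')(v)), 31), -7) = Mul(Mul(Mul(2, Mul(7, Pow(Add(2, 6), -1), Add(13, 6))), 31), -7) = Mul(Mul(Mul(2, Mul(7, Pow(8, -1), 19)), 31), -7) = Mul(Mul(Mul(2, Mul(7, Rational(1, 8), 19)), 31), -7) = Mul(Mul(Mul(2, Rational(133, 8)), 31), -7) = Mul(Mul(Rational(133, 4), 31), -7) = Mul(Rational(4123, 4), -7) = Rational(-28861, 4)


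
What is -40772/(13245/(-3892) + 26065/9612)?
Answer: 190659575736/3233245 ≈ 58969.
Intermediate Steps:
-40772/(13245/(-3892) + 26065/9612) = -40772/(13245*(-1/3892) + 26065*(1/9612)) = -40772/(-13245/3892 + 26065/9612) = -40772/(-3233245/4676238) = -40772*(-4676238/3233245) = 190659575736/3233245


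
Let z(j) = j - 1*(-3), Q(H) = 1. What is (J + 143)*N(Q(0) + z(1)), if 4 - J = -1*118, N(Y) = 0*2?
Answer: 0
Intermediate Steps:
z(j) = 3 + j (z(j) = j + 3 = 3 + j)
N(Y) = 0
J = 122 (J = 4 - (-1)*118 = 4 - 1*(-118) = 4 + 118 = 122)
(J + 143)*N(Q(0) + z(1)) = (122 + 143)*0 = 265*0 = 0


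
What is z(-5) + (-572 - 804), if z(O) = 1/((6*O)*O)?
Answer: -206399/150 ≈ -1376.0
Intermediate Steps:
z(O) = 1/(6*O²)
z(-5) + (-572 - 804) = (⅙)/(-5)² + (-572 - 804) = (⅙)*(1/25) - 1376 = 1/150 - 1376 = -206399/150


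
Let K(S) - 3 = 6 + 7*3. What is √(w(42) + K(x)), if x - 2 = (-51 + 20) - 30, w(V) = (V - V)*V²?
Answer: √30 ≈ 5.4772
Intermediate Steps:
w(V) = 0 (w(V) = 0*V² = 0)
x = -59 (x = 2 + ((-51 + 20) - 30) = 2 + (-31 - 30) = 2 - 61 = -59)
K(S) = 30 (K(S) = 3 + (6 + 7*3) = 3 + (6 + 21) = 3 + 27 = 30)
√(w(42) + K(x)) = √(0 + 30) = √30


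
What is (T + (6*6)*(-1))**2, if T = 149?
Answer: 12769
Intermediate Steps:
(T + (6*6)*(-1))**2 = (149 + (6*6)*(-1))**2 = (149 + 36*(-1))**2 = (149 - 36)**2 = 113**2 = 12769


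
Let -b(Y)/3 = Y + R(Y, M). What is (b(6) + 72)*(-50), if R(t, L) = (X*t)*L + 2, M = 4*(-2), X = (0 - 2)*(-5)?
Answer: -74400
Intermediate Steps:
X = 10 (X = -2*(-5) = 10)
M = -8
R(t, L) = 2 + 10*L*t (R(t, L) = (10*t)*L + 2 = 10*L*t + 2 = 2 + 10*L*t)
b(Y) = -6 + 237*Y (b(Y) = -3*(Y + (2 + 10*(-8)*Y)) = -3*(Y + (2 - 80*Y)) = -3*(2 - 79*Y) = -6 + 237*Y)
(b(6) + 72)*(-50) = ((-6 + 237*6) + 72)*(-50) = ((-6 + 1422) + 72)*(-50) = (1416 + 72)*(-50) = 1488*(-50) = -74400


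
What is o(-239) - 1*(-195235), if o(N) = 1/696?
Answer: 135883561/696 ≈ 1.9524e+5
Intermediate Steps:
o(N) = 1/696
o(-239) - 1*(-195235) = 1/696 - 1*(-195235) = 1/696 + 195235 = 135883561/696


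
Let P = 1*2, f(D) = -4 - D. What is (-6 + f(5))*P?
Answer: -30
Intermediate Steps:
P = 2
(-6 + f(5))*P = (-6 + (-4 - 1*5))*2 = (-6 + (-4 - 5))*2 = (-6 - 9)*2 = -15*2 = -30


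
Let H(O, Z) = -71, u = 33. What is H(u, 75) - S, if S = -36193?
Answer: 36122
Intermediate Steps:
H(u, 75) - S = -71 - 1*(-36193) = -71 + 36193 = 36122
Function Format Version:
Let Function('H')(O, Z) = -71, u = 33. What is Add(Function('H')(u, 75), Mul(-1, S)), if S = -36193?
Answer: 36122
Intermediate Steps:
Add(Function('H')(u, 75), Mul(-1, S)) = Add(-71, Mul(-1, -36193)) = Add(-71, 36193) = 36122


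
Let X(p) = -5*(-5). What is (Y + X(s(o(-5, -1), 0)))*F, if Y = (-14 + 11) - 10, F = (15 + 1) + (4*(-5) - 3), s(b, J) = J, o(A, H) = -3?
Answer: -84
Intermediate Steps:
X(p) = 25
F = -7 (F = 16 + (-20 - 3) = 16 - 23 = -7)
Y = -13 (Y = -3 - 10 = -13)
(Y + X(s(o(-5, -1), 0)))*F = (-13 + 25)*(-7) = 12*(-7) = -84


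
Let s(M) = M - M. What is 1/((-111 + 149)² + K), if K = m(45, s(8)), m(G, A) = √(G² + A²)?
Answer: 1/1489 ≈ 0.00067159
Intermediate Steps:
s(M) = 0
m(G, A) = √(A² + G²)
K = 45 (K = √(0² + 45²) = √(0 + 2025) = √2025 = 45)
1/((-111 + 149)² + K) = 1/((-111 + 149)² + 45) = 1/(38² + 45) = 1/(1444 + 45) = 1/1489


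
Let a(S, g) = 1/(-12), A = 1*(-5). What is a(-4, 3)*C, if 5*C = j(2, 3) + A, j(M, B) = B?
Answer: 1/30 ≈ 0.033333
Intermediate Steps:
A = -5
a(S, g) = -1/12
C = -2/5 (C = (3 - 5)/5 = (1/5)*(-2) = -2/5 ≈ -0.40000)
a(-4, 3)*C = -1/12*(-2/5) = 1/30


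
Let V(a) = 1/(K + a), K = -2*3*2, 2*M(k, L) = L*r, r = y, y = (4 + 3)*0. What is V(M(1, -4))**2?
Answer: 1/144 ≈ 0.0069444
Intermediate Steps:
y = 0 (y = 7*0 = 0)
r = 0
M(k, L) = 0 (M(k, L) = (L*0)/2 = (1/2)*0 = 0)
K = -12 (K = -6*2 = -12)
V(a) = 1/(-12 + a)
V(M(1, -4))**2 = (1/(-12 + 0))**2 = (1/(-12))**2 = (-1/12)**2 = 1/144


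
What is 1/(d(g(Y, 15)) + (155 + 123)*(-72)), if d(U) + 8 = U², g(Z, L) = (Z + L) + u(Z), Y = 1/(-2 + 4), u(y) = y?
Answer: -1/19768 ≈ -5.0587e-5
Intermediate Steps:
Y = ½ (Y = 1/2 = ½ ≈ 0.50000)
g(Z, L) = L + 2*Z (g(Z, L) = (Z + L) + Z = (L + Z) + Z = L + 2*Z)
d(U) = -8 + U²
1/(d(g(Y, 15)) + (155 + 123)*(-72)) = 1/((-8 + (15 + 2*(½))²) + (155 + 123)*(-72)) = 1/((-8 + (15 + 1)²) + 278*(-72)) = 1/((-8 + 16²) - 20016) = 1/((-8 + 256) - 20016) = 1/(248 - 20016) = 1/(-19768) = -1/19768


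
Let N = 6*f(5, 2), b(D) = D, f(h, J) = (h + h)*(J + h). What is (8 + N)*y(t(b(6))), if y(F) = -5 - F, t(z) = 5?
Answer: -4280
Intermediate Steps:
f(h, J) = 2*h*(J + h) (f(h, J) = (2*h)*(J + h) = 2*h*(J + h))
N = 420 (N = 6*(2*5*(2 + 5)) = 6*(2*5*7) = 6*70 = 420)
(8 + N)*y(t(b(6))) = (8 + 420)*(-5 - 1*5) = 428*(-5 - 5) = 428*(-10) = -4280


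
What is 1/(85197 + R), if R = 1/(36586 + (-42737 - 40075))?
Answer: 46226/3938316521 ≈ 1.1738e-5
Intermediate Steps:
R = -1/46226 (R = 1/(36586 - 82812) = 1/(-46226) = -1/46226 ≈ -2.1633e-5)
1/(85197 + R) = 1/(85197 - 1/46226) = 1/(3938316521/46226) = 46226/3938316521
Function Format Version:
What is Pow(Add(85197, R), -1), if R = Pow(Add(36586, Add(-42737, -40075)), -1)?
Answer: Rational(46226, 3938316521) ≈ 1.1738e-5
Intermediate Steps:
R = Rational(-1, 46226) (R = Pow(Add(36586, -82812), -1) = Pow(-46226, -1) = Rational(-1, 46226) ≈ -2.1633e-5)
Pow(Add(85197, R), -1) = Pow(Add(85197, Rational(-1, 46226)), -1) = Pow(Rational(3938316521, 46226), -1) = Rational(46226, 3938316521)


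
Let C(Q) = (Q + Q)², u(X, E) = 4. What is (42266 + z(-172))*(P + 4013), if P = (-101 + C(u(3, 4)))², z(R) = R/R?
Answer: 227480994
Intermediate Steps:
C(Q) = 4*Q² (C(Q) = (2*Q)² = 4*Q²)
z(R) = 1
P = 1369 (P = (-101 + 4*4²)² = (-101 + 4*16)² = (-101 + 64)² = (-37)² = 1369)
(42266 + z(-172))*(P + 4013) = (42266 + 1)*(1369 + 4013) = 42267*5382 = 227480994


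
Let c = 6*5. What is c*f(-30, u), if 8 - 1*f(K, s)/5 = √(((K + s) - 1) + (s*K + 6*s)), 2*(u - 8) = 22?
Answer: 1200 - 900*I*√13 ≈ 1200.0 - 3245.0*I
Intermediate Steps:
u = 19 (u = 8 + (½)*22 = 8 + 11 = 19)
f(K, s) = 40 - 5*√(-1 + K + 7*s + K*s) (f(K, s) = 40 - 5*√(((K + s) - 1) + (s*K + 6*s)) = 40 - 5*√((-1 + K + s) + (K*s + 6*s)) = 40 - 5*√((-1 + K + s) + (6*s + K*s)) = 40 - 5*√(-1 + K + 7*s + K*s))
c = 30
c*f(-30, u) = 30*(40 - 5*√(-1 - 30 + 7*19 - 30*19)) = 30*(40 - 5*√(-1 - 30 + 133 - 570)) = 30*(40 - 30*I*√13) = 1200 - 900*I*√13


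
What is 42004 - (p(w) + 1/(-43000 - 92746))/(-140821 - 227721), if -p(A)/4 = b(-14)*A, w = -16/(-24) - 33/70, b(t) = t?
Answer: 31520706177562249/750421534980 ≈ 42004.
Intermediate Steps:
w = 41/210 (w = -16*(-1/24) - 33*1/70 = 2/3 - 33/70 = 41/210 ≈ 0.19524)
p(A) = 56*A (p(A) = -(-56)*A = 56*A)
42004 - (p(w) + 1/(-43000 - 92746))/(-140821 - 227721) = 42004 - (56*(41/210) + 1/(-43000 - 92746))/(-140821 - 227721) = 42004 - (164/15 + 1/(-135746))/(-368542) = 42004 - (164/15 - 1/135746)*(-1)/368542 = 42004 - 22262329*(-1)/(2036190*368542) = 42004 - 1*(-22262329/750421534980) = 42004 + 22262329/750421534980 = 31520706177562249/750421534980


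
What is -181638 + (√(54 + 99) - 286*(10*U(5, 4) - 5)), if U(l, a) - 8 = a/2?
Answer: -208808 + 3*√17 ≈ -2.0880e+5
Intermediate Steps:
U(l, a) = 8 + a/2
-181638 + (√(54 + 99) - 286*(10*U(5, 4) - 5)) = -181638 + (√(54 + 99) - 286*(10*(8 + (½)*4) - 5)) = -181638 + (√153 - 286*(10*(8 + 2) - 5)) = -181638 + (3*√17 - 286*(10*10 - 5)) = -181638 + (3*√17 - 286*(100 - 5)) = -181638 + (3*√17 - 286*95) = -181638 + (3*√17 - 27170) = -181638 + (-27170 + 3*√17) = -208808 + 3*√17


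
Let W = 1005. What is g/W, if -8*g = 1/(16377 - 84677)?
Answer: 1/549132000 ≈ 1.8211e-9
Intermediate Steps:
g = 1/546400 (g = -1/(8*(16377 - 84677)) = -⅛/(-68300) = -⅛*(-1/68300) = 1/546400 ≈ 1.8302e-6)
g/W = (1/546400)/1005 = (1/546400)*(1/1005) = 1/549132000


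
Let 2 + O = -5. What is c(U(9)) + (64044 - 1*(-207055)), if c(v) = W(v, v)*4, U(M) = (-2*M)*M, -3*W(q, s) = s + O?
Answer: 813973/3 ≈ 2.7132e+5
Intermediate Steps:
O = -7 (O = -2 - 5 = -7)
W(q, s) = 7/3 - s/3 (W(q, s) = -(s - 7)/3 = -(-7 + s)/3 = 7/3 - s/3)
U(M) = -2*M**2
c(v) = 28/3 - 4*v/3 (c(v) = (7/3 - v/3)*4 = 28/3 - 4*v/3)
c(U(9)) + (64044 - 1*(-207055)) = (28/3 - (-8)*9**2/3) + (64044 - 1*(-207055)) = (28/3 - (-8)*81/3) + (64044 + 207055) = (28/3 - 4/3*(-162)) + 271099 = (28/3 + 216) + 271099 = 676/3 + 271099 = 813973/3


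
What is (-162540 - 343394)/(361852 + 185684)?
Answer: -377/408 ≈ -0.92402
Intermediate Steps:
(-162540 - 343394)/(361852 + 185684) = -505934/547536 = -505934*1/547536 = -377/408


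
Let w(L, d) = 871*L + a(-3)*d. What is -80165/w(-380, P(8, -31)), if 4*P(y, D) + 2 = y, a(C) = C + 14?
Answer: 160330/661927 ≈ 0.24222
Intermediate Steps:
a(C) = 14 + C
P(y, D) = -½ + y/4
w(L, d) = 11*d + 871*L (w(L, d) = 871*L + (14 - 3)*d = 871*L + 11*d = 11*d + 871*L)
-80165/w(-380, P(8, -31)) = -80165/(11*(-½ + (¼)*8) + 871*(-380)) = -80165/(11*(-½ + 2) - 330980) = -80165/(11*(3/2) - 330980) = -80165/(33/2 - 330980) = -80165/(-661927/2) = -80165*(-2/661927) = 160330/661927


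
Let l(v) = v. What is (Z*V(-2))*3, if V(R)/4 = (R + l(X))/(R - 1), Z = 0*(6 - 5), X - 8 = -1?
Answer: 0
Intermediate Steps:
X = 7 (X = 8 - 1 = 7)
Z = 0 (Z = 0*1 = 0)
V(R) = 4*(7 + R)/(-1 + R) (V(R) = 4*((R + 7)/(R - 1)) = 4*((7 + R)/(-1 + R)) = 4*(7 + R)/(-1 + R))
(Z*V(-2))*3 = (0*(4*(7 - 2)/(-1 - 2)))*3 = (0*(4*5/(-3)))*3 = (0*(4*(-⅓)*5))*3 = (0*(-20/3))*3 = 0*3 = 0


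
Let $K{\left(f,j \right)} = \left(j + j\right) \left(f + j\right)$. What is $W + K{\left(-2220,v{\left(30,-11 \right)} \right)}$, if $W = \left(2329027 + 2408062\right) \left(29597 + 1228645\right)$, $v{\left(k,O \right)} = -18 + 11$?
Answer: $5960404368716$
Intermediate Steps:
$v{\left(k,O \right)} = -7$
$K{\left(f,j \right)} = 2 j \left(f + j\right)$
$W = 5960404337538$ ($W = 4737089 \cdot 1258242 = 5960404337538$)
$W + K{\left(-2220,v{\left(30,-11 \right)} \right)} = 5960404337538 + 2 \left(-7\right) \left(-2220 - 7\right) = 5960404337538 + 2 \left(-7\right) \left(-2227\right) = 5960404337538 + 31178 = 5960404368716$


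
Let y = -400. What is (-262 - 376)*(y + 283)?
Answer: 74646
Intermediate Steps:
(-262 - 376)*(y + 283) = (-262 - 376)*(-400 + 283) = -638*(-117) = 74646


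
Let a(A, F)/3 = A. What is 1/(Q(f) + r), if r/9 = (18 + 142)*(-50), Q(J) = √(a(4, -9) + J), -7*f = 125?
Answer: -504000/36288000041 - I*√287/36288000041 ≈ -1.3889e-5 - 4.6685e-10*I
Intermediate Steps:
f = -125/7 (f = -⅐*125 = -125/7 ≈ -17.857)
a(A, F) = 3*A
Q(J) = √(12 + J) (Q(J) = √(3*4 + J) = √(12 + J))
r = -72000 (r = 9*((18 + 142)*(-50)) = 9*(160*(-50)) = 9*(-8000) = -72000)
1/(Q(f) + r) = 1/(√(12 - 125/7) - 72000) = 1/(√(-41/7) - 72000) = 1/(I*√287/7 - 72000) = 1/(-72000 + I*√287/7)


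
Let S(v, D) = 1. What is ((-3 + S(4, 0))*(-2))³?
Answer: 64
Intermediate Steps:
((-3 + S(4, 0))*(-2))³ = ((-3 + 1)*(-2))³ = (-2*(-2))³ = 4³ = 64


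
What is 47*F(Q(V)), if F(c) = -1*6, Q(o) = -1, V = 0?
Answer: -282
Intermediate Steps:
F(c) = -6
47*F(Q(V)) = 47*(-6) = -282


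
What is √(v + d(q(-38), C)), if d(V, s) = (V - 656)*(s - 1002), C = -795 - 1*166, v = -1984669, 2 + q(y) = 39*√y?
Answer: √(-693015 - 76557*I*√38) ≈ 269.66 - 875.06*I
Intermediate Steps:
q(y) = -2 + 39*√y
C = -961 (C = -795 - 166 = -961)
d(V, s) = (-1002 + s)*(-656 + V) (d(V, s) = (-656 + V)*(-1002 + s) = (-1002 + s)*(-656 + V))
√(v + d(q(-38), C)) = √(-1984669 + (657312 - 1002*(-2 + 39*√(-38)) - 656*(-961) + (-2 + 39*√(-38))*(-961))) = √(-1984669 + (657312 - 1002*(-2 + 39*(I*√38)) + 630416 + (-2 + 39*(I*√38))*(-961))) = √(-1984669 + (657312 - 1002*(-2 + 39*I*√38) + 630416 + (-2 + 39*I*√38)*(-961))) = √(-1984669 + (657312 + (2004 - 39078*I*√38) + 630416 + (1922 - 37479*I*√38))) = √(-1984669 + (1291654 - 76557*I*√38)) = √(-693015 - 76557*I*√38)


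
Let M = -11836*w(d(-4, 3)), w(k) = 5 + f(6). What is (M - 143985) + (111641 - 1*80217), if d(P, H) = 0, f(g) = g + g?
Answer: -313773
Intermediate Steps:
f(g) = 2*g
w(k) = 17 (w(k) = 5 + 2*6 = 5 + 12 = 17)
M = -201212 (M = -11836*17 = -201212)
(M - 143985) + (111641 - 1*80217) = (-201212 - 143985) + (111641 - 1*80217) = -345197 + (111641 - 80217) = -345197 + 31424 = -313773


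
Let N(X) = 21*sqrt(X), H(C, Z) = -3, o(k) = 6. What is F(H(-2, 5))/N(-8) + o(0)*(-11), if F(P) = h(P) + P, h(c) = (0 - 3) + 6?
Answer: -66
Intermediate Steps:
h(c) = 3 (h(c) = -3 + 6 = 3)
F(P) = 3 + P
F(H(-2, 5))/N(-8) + o(0)*(-11) = (3 - 3)/((21*sqrt(-8))) + 6*(-11) = 0/((21*(2*I*sqrt(2)))) - 66 = 0/((42*I*sqrt(2))) - 66 = 0*(-I*sqrt(2)/84) - 66 = 0 - 66 = -66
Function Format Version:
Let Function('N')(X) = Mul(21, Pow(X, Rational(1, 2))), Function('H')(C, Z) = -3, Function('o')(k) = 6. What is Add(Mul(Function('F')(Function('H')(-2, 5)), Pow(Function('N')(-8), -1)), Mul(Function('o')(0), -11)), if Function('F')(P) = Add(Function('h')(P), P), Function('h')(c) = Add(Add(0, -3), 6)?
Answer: -66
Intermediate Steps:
Function('h')(c) = 3 (Function('h')(c) = Add(-3, 6) = 3)
Function('F')(P) = Add(3, P)
Add(Mul(Function('F')(Function('H')(-2, 5)), Pow(Function('N')(-8), -1)), Mul(Function('o')(0), -11)) = Add(Mul(Add(3, -3), Pow(Mul(21, Pow(-8, Rational(1, 2))), -1)), Mul(6, -11)) = Add(Mul(0, Pow(Mul(21, Mul(2, I, Pow(2, Rational(1, 2)))), -1)), -66) = Add(Mul(0, Pow(Mul(42, I, Pow(2, Rational(1, 2))), -1)), -66) = Add(Mul(0, Mul(Rational(-1, 84), I, Pow(2, Rational(1, 2)))), -66) = Add(0, -66) = -66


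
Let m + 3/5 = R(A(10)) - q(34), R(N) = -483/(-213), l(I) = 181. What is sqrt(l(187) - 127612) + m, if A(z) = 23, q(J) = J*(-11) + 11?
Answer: 129457/355 + 3*I*sqrt(14159) ≈ 364.67 + 356.97*I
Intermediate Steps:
q(J) = 11 - 11*J (q(J) = -11*J + 11 = 11 - 11*J)
R(N) = 161/71 (R(N) = -483*(-1/213) = 161/71)
m = 129457/355 (m = -3/5 + (161/71 - (11 - 11*34)) = -3/5 + (161/71 - (11 - 374)) = -3/5 + (161/71 - 1*(-363)) = -3/5 + (161/71 + 363) = -3/5 + 25934/71 = 129457/355 ≈ 364.67)
sqrt(l(187) - 127612) + m = sqrt(181 - 127612) + 129457/355 = sqrt(-127431) + 129457/355 = 3*I*sqrt(14159) + 129457/355 = 129457/355 + 3*I*sqrt(14159)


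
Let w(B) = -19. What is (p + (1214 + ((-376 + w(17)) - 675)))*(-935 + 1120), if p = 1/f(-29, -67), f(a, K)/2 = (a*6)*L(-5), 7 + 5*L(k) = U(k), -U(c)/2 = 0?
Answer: 64895965/2436 ≈ 26640.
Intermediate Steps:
U(c) = 0 (U(c) = -2*0 = 0)
L(k) = -7/5 (L(k) = -7/5 + (⅕)*0 = -7/5 + 0 = -7/5)
f(a, K) = -84*a/5 (f(a, K) = 2*((a*6)*(-7/5)) = 2*((6*a)*(-7/5)) = 2*(-42*a/5) = -84*a/5)
p = 5/2436 (p = 1/(-84/5*(-29)) = 1/(2436/5) = 5/2436 ≈ 0.0020525)
(p + (1214 + ((-376 + w(17)) - 675)))*(-935 + 1120) = (5/2436 + (1214 + ((-376 - 19) - 675)))*(-935 + 1120) = (5/2436 + (1214 + (-395 - 675)))*185 = (5/2436 + (1214 - 1070))*185 = (5/2436 + 144)*185 = (350789/2436)*185 = 64895965/2436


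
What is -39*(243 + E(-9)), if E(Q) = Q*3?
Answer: -8424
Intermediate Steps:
E(Q) = 3*Q
-39*(243 + E(-9)) = -39*(243 + 3*(-9)) = -39*(243 - 27) = -39*216 = -8424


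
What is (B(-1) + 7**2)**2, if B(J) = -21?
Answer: 784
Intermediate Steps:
(B(-1) + 7**2)**2 = (-21 + 7**2)**2 = (-21 + 49)**2 = 28**2 = 784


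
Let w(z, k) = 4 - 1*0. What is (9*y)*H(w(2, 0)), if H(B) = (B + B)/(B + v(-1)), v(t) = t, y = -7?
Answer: -168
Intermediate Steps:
w(z, k) = 4 (w(z, k) = 4 + 0 = 4)
H(B) = 2*B/(-1 + B) (H(B) = (B + B)/(B - 1) = (2*B)/(-1 + B) = 2*B/(-1 + B))
(9*y)*H(w(2, 0)) = (9*(-7))*(2*4/(-1 + 4)) = -126*4/3 = -63*8/3 = -168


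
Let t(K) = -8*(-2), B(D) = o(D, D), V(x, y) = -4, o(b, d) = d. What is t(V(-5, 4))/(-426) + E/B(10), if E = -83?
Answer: -17759/2130 ≈ -8.3376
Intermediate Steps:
B(D) = D
t(K) = 16
t(V(-5, 4))/(-426) + E/B(10) = 16/(-426) - 83/10 = 16*(-1/426) - 83*⅒ = -8/213 - 83/10 = -17759/2130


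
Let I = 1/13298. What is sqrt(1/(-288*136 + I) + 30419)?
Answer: sqrt(8252402089063912471237)/520856063 ≈ 174.41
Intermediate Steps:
I = 1/13298 ≈ 7.5199e-5
sqrt(1/(-288*136 + I) + 30419) = sqrt(1/(-288*136 + 1/13298) + 30419) = sqrt(1/(-39168 + 1/13298) + 30419) = sqrt(1/(-520856063/13298) + 30419) = sqrt(-13298/520856063 + 30419) = sqrt(15843920567099/520856063) = sqrt(8252402089063912471237)/520856063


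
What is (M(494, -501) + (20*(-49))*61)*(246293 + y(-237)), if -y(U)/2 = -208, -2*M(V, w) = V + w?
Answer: -29494801077/2 ≈ -1.4747e+10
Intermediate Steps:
M(V, w) = -V/2 - w/2 (M(V, w) = -(V + w)/2 = -V/2 - w/2)
y(U) = 416 (y(U) = -2*(-208) = 416)
(M(494, -501) + (20*(-49))*61)*(246293 + y(-237)) = ((-½*494 - ½*(-501)) + (20*(-49))*61)*(246293 + 416) = ((-247 + 501/2) - 980*61)*246709 = (7/2 - 59780)*246709 = -119553/2*246709 = -29494801077/2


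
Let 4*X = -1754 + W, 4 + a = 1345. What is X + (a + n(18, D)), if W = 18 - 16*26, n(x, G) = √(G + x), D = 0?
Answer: 803 + 3*√2 ≈ 807.24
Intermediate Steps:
W = -398 (W = 18 - 416 = -398)
a = 1341 (a = -4 + 1345 = 1341)
X = -538 (X = (-1754 - 398)/4 = (¼)*(-2152) = -538)
X + (a + n(18, D)) = -538 + (1341 + √(0 + 18)) = -538 + (1341 + √18) = -538 + (1341 + 3*√2) = 803 + 3*√2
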